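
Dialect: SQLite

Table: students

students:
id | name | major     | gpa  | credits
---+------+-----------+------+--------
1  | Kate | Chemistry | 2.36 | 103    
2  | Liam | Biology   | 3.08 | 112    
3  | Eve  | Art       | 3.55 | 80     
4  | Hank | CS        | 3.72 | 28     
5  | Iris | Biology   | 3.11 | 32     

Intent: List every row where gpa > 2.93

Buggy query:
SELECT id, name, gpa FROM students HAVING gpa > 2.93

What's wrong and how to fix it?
Bug: HAVING filters the output of aggregation, but this query has no GROUP BY and no aggregate functions, so SQLite rejects it (HAVING clause on a non-aggregate query); the condition here is per row

Fix: Use WHERE for row-level filtering

Corrected query:
SELECT id, name, gpa FROM students WHERE gpa > 2.93

Result:
id | name | gpa 
---+------+-----
2  | Liam | 3.08
3  | Eve  | 3.55
4  | Hank | 3.72
5  | Iris | 3.11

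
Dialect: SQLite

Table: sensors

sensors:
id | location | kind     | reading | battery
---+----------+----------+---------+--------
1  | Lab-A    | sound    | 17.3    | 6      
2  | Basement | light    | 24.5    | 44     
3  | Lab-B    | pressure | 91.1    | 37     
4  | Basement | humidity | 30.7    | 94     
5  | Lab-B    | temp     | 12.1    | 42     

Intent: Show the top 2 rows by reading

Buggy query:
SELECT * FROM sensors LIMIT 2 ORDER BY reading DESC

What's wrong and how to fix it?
Bug: ORDER BY cannot follow LIMIT; LIMIT is the final clause

Fix: Swap the clauses: ORDER BY first, then LIMIT

Corrected query:
SELECT * FROM sensors ORDER BY reading DESC LIMIT 2

Result:
id | location | kind     | reading | battery
---+----------+----------+---------+--------
3  | Lab-B    | pressure | 91.1    | 37     
4  | Basement | humidity | 30.7    | 94     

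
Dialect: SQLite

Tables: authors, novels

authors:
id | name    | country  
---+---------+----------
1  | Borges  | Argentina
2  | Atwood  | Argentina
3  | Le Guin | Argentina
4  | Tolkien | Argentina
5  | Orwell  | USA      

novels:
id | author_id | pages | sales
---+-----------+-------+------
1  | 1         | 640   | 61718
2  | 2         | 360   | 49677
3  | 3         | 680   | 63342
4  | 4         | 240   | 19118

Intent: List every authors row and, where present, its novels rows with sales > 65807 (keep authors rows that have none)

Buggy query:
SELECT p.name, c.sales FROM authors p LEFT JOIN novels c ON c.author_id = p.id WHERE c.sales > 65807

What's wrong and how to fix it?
Bug: A WHERE condition on the right-hand table after LEFT JOIN drops unmatched parents

Fix: Move the right-table condition into the ON clause so unmatched parents are kept

Corrected query:
SELECT p.name, c.sales FROM authors p LEFT JOIN novels c ON c.author_id = p.id AND c.sales > 65807

Result:
name    | sales
--------+------
Borges  | NULL 
Atwood  | NULL 
Le Guin | NULL 
Tolkien | NULL 
Orwell  | NULL 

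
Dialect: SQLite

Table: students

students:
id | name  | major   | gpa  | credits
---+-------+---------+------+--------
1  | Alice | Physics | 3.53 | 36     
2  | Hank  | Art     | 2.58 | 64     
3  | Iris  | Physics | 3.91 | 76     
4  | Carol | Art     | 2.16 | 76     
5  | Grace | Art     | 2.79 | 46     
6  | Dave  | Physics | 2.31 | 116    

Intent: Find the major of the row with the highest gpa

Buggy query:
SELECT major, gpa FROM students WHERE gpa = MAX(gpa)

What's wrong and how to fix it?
Bug: WHERE is evaluated per row; an aggregate over the whole table isn't defined there

Fix: Use a subquery: WHERE gpa = (SELECT MAX(gpa) FROM students)

Corrected query:
SELECT major, gpa FROM students WHERE gpa = (SELECT MAX(gpa) FROM students)

Result:
major   | gpa 
--------+-----
Physics | 3.91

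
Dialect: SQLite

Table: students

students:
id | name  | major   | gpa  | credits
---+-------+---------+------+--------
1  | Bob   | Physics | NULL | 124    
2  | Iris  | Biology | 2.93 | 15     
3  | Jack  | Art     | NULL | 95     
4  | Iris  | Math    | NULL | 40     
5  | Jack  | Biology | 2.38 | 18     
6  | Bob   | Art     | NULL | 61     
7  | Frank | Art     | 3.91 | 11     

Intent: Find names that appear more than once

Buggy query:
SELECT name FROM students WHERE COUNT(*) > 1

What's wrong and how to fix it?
Bug: WHERE can't reference COUNT(*); aggregates are computed after WHERE

Fix: Group first, then use HAVING for the count condition

Corrected query:
SELECT name FROM students GROUP BY name HAVING COUNT(*) > 1

Result:
name
----
Bob 
Iris
Jack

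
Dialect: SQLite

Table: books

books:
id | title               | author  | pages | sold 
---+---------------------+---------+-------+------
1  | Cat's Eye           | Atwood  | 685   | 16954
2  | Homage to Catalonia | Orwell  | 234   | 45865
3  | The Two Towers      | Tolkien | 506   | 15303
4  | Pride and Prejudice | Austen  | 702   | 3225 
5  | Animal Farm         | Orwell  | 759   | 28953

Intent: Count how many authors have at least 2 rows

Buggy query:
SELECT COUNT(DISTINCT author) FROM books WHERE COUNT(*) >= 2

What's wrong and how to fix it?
Bug: COUNT(*) cannot appear in WHERE; the per-group count doesn't exist yet

Fix: Use a subquery that GROUPs and filters with HAVING, then count its rows

Corrected query:
SELECT COUNT(*) FROM (SELECT author FROM books GROUP BY author HAVING COUNT(*) >= 2)

Result:
COUNT(*)
--------
1       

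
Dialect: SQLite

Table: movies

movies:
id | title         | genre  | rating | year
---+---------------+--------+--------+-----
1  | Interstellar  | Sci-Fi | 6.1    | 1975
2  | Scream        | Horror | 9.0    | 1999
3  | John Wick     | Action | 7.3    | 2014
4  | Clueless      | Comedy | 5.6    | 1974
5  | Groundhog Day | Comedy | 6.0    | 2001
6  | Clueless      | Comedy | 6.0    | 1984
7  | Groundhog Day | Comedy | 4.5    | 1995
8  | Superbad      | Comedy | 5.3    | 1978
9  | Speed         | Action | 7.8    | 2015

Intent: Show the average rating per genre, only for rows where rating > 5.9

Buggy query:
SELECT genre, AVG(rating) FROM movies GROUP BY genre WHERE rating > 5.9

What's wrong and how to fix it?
Bug: WHERE cannot follow GROUP BY

Fix: Place WHERE between FROM and GROUP BY

Corrected query:
SELECT genre, AVG(rating) FROM movies WHERE rating > 5.9 GROUP BY genre

Result:
genre  | AVG(rating)
-------+------------
Action | 7.55       
Comedy | 6          
Horror | 9          
Sci-Fi | 6.1        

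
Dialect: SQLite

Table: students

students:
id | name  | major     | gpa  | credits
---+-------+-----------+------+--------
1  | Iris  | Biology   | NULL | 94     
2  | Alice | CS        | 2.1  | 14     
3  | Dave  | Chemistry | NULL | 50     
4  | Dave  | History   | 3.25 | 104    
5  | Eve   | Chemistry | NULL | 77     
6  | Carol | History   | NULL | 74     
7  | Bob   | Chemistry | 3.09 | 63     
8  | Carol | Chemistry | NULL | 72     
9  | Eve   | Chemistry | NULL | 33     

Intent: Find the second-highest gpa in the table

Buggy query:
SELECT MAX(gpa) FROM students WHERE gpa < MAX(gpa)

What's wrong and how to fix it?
Bug: MAX(gpa) on the right of the comparison is an aggregate-in-WHERE error

Fix: Put the inner MAX in a scalar subquery

Corrected query:
SELECT MAX(gpa) FROM students WHERE gpa < (SELECT MAX(gpa) FROM students)

Result:
MAX(gpa)
--------
3.09    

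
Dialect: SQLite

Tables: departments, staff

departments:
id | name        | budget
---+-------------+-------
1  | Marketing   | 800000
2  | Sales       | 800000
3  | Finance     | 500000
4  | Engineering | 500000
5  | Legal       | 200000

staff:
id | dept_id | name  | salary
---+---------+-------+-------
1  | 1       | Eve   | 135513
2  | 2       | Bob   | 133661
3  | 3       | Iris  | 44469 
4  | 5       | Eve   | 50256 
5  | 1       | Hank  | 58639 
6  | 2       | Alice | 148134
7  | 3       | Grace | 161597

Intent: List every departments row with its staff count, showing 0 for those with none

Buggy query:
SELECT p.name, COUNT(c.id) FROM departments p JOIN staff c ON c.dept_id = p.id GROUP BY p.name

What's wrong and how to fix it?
Bug: INNER JOIN drops departments rows that have no matching staff rows

Fix: Use LEFT JOIN so parents without children still appear (COUNT(c.id) gives 0)

Corrected query:
SELECT p.name, COUNT(c.id) FROM departments p LEFT JOIN staff c ON c.dept_id = p.id GROUP BY p.name

Result:
name        | COUNT(c.id)
------------+------------
Engineering | 0          
Finance     | 2          
Legal       | 1          
Marketing   | 2          
Sales       | 2          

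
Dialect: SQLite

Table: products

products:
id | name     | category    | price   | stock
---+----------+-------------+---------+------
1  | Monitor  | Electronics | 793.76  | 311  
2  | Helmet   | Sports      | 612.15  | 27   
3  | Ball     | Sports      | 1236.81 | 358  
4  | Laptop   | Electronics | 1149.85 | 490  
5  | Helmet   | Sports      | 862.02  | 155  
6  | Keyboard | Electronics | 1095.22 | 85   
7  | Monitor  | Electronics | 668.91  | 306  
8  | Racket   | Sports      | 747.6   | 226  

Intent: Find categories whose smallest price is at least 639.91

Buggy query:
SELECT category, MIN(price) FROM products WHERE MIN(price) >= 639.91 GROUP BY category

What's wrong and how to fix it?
Bug: MIN() in WHERE is a misuse of aggregate

Fix: Replace WHERE with HAVING after the GROUP BY

Corrected query:
SELECT category, MIN(price) FROM products GROUP BY category HAVING MIN(price) >= 639.91

Result:
category    | MIN(price)
------------+-----------
Electronics | 668.91    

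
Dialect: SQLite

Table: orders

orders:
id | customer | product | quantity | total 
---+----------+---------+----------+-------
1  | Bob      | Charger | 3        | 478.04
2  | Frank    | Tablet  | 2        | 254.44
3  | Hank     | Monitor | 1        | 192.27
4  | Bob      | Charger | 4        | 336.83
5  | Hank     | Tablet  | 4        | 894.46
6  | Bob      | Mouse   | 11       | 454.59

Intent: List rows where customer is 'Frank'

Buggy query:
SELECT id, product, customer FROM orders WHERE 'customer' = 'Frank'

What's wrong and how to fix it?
Bug: Single quotes denote string literals in SQL; the column name is being compared as a constant string

Fix: Reference the column as customer without single quotes

Corrected query:
SELECT id, product, customer FROM orders WHERE customer = 'Frank'

Result:
id | product | customer
---+---------+---------
2  | Tablet  | Frank   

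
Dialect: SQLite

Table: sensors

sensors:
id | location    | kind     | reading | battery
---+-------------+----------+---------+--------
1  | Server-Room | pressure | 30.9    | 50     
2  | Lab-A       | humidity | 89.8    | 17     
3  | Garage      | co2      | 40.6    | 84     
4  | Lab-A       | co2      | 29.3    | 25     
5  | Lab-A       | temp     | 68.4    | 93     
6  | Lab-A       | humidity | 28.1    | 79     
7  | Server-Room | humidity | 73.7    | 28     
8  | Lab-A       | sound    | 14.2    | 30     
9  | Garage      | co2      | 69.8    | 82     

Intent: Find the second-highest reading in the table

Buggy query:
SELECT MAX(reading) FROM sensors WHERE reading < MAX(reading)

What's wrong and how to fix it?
Bug: The inner MAX is an aggregate inside WHERE, which is not allowed

Fix: Put the inner MAX in a scalar subquery

Corrected query:
SELECT MAX(reading) FROM sensors WHERE reading < (SELECT MAX(reading) FROM sensors)

Result:
MAX(reading)
------------
73.7        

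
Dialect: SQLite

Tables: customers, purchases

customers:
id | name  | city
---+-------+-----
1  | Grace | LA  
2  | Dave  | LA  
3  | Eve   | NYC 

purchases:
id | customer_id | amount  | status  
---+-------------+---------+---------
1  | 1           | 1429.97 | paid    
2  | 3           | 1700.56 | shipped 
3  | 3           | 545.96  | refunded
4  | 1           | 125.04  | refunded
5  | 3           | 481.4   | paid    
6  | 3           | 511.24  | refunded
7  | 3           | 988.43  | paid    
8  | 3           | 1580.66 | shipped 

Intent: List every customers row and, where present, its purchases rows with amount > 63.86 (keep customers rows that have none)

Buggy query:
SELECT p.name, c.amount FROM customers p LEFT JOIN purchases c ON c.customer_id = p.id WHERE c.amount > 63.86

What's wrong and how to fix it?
Bug: Filtering c.amount in WHERE discards the NULL rows produced by LEFT JOIN, turning it into an inner join

Fix: Put 'c.amount > 63.86' in the JOIN's ON clause instead of WHERE

Corrected query:
SELECT p.name, c.amount FROM customers p LEFT JOIN purchases c ON c.customer_id = p.id AND c.amount > 63.86

Result:
name  | amount 
------+--------
Grace | 125.04 
Grace | 1429.97
Dave  | NULL   
Eve   | 481.4  
Eve   | 511.24 
Eve   | 545.96 
Eve   | 988.43 
Eve   | 1580.66
Eve   | 1700.56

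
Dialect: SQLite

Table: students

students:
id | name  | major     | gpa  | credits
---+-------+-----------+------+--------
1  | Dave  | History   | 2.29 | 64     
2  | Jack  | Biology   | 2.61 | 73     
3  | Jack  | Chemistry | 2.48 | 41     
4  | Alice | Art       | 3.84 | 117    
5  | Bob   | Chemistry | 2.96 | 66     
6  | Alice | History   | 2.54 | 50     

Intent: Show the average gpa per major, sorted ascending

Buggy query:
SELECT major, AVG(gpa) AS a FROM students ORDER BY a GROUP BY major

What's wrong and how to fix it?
Bug: ORDER BY appears before GROUP BY; SQL clause order requires GROUP BY first

Fix: Reorder: SELECT … FROM … GROUP BY … ORDER BY …

Corrected query:
SELECT major, AVG(gpa) AS a FROM students GROUP BY major ORDER BY a

Result:
major     | a    
----------+------
History   | 2.415
Biology   | 2.61 
Chemistry | 2.72 
Art       | 3.84 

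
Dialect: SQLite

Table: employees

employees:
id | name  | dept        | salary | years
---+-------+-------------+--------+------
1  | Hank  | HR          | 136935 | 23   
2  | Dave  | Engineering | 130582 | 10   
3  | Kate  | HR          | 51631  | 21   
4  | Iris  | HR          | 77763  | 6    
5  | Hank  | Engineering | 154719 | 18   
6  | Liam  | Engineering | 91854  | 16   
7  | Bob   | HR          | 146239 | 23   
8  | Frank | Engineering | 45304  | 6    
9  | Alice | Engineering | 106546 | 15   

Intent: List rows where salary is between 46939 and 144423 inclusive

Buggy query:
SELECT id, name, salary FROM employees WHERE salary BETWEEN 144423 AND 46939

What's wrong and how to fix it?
Bug: The bounds are reversed; BETWEEN a AND b requires a <= b to match anything

Fix: Write BETWEEN 46939 AND 144423

Corrected query:
SELECT id, name, salary FROM employees WHERE salary BETWEEN 46939 AND 144423

Result:
id | name  | salary
---+-------+-------
1  | Hank  | 136935
2  | Dave  | 130582
3  | Kate  | 51631 
4  | Iris  | 77763 
6  | Liam  | 91854 
9  | Alice | 106546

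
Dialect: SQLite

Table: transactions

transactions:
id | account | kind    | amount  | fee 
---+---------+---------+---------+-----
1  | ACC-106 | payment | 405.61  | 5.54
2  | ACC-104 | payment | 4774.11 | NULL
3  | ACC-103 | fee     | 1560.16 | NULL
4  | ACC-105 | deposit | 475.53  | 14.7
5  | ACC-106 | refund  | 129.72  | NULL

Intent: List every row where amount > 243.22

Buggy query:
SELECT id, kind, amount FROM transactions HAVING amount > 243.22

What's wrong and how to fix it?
Bug: This is a non-aggregate query (no GROUP BY, no aggregates), so in SQLite the HAVING clause is invalid here; a row-level condition belongs in WHERE

Fix: Replace HAVING with WHERE since the condition applies to individual rows

Corrected query:
SELECT id, kind, amount FROM transactions WHERE amount > 243.22

Result:
id | kind    | amount 
---+---------+--------
1  | payment | 405.61 
2  | payment | 4774.11
3  | fee     | 1560.16
4  | deposit | 475.53 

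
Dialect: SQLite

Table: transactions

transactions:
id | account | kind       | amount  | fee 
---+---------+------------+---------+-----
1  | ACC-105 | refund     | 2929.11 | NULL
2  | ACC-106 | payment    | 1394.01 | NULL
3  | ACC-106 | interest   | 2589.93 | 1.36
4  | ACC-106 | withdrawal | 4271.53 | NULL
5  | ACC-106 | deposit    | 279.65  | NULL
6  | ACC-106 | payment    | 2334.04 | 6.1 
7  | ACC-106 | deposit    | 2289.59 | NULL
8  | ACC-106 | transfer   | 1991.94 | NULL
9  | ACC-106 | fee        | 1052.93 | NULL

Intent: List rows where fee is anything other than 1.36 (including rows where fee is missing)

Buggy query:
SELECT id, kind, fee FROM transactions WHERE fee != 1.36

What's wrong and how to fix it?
Bug: 'fee != 1.36' is unknown when fee is NULL, so NULL rows are silently excluded

Fix: Handle NULL separately with IS NULL alongside the inequality

Corrected query:
SELECT id, kind, fee FROM transactions WHERE fee != 1.36 OR fee IS NULL

Result:
id | kind       | fee 
---+------------+-----
1  | refund     | NULL
2  | payment    | NULL
4  | withdrawal | NULL
5  | deposit    | NULL
6  | payment    | 6.1 
7  | deposit    | NULL
8  | transfer   | NULL
9  | fee        | NULL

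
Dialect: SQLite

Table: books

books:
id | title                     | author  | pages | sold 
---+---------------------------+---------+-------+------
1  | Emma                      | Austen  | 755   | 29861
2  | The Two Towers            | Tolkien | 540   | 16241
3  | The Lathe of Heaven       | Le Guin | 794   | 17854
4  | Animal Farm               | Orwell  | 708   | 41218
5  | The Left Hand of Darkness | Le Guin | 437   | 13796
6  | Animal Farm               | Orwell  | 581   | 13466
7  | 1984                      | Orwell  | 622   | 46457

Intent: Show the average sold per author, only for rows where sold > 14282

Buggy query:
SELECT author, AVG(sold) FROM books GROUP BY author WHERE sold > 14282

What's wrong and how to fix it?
Bug: WHERE cannot follow GROUP BY

Fix: Place WHERE between FROM and GROUP BY

Corrected query:
SELECT author, AVG(sold) FROM books WHERE sold > 14282 GROUP BY author

Result:
author  | AVG(sold)
--------+----------
Austen  | 29861    
Le Guin | 17854    
Orwell  | 43837.5  
Tolkien | 16241    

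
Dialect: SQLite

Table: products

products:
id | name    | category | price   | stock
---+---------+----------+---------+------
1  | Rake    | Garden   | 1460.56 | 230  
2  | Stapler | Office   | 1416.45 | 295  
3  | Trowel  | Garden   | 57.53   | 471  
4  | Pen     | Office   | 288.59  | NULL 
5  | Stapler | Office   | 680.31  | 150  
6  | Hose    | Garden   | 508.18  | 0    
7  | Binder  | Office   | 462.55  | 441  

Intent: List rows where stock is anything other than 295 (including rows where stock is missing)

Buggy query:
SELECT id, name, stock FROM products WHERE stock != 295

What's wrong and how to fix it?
Bug: 'stock != 295' is unknown when stock is NULL, so NULL rows are silently excluded

Fix: Handle NULL separately with IS NULL alongside the inequality

Corrected query:
SELECT id, name, stock FROM products WHERE stock != 295 OR stock IS NULL

Result:
id | name    | stock
---+---------+------
1  | Rake    | 230  
3  | Trowel  | 471  
4  | Pen     | NULL 
5  | Stapler | 150  
6  | Hose    | 0    
7  | Binder  | 441  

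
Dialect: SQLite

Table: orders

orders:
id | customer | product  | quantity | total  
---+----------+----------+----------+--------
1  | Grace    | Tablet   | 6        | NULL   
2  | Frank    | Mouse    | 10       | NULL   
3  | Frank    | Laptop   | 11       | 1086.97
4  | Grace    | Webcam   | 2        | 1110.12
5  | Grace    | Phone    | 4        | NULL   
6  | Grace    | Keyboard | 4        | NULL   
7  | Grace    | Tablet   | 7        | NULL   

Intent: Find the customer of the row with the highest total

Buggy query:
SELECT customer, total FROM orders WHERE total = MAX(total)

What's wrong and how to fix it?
Bug: MAX(total) is an aggregate and cannot be used directly in WHERE

Fix: Use a subquery: WHERE total = (SELECT MAX(total) FROM orders)

Corrected query:
SELECT customer, total FROM orders WHERE total = (SELECT MAX(total) FROM orders)

Result:
customer | total  
---------+--------
Grace    | 1110.12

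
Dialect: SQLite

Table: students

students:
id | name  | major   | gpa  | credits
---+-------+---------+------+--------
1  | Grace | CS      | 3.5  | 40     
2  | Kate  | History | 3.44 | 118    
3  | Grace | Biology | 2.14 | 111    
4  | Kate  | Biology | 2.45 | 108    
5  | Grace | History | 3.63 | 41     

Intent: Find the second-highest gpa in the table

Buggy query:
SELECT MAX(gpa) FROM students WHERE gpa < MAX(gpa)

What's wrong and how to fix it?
Bug: MAX(gpa) on the right of the comparison is an aggregate-in-WHERE error

Fix: Compute the overall MAX in a subquery, then take MAX of rows below it

Corrected query:
SELECT MAX(gpa) FROM students WHERE gpa < (SELECT MAX(gpa) FROM students)

Result:
MAX(gpa)
--------
3.5     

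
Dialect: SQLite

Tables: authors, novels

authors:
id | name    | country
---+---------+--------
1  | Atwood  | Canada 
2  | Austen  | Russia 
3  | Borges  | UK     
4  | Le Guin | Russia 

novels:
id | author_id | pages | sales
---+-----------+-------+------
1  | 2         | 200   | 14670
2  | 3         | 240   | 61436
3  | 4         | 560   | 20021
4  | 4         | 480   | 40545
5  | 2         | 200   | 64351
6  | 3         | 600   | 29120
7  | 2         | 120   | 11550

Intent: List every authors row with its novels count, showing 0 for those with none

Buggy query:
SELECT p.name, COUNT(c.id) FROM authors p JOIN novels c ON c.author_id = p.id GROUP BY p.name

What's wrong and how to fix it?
Bug: INNER JOIN drops authors rows that have no matching novels rows

Fix: Use LEFT JOIN so parents without children still appear (COUNT(c.id) gives 0)

Corrected query:
SELECT p.name, COUNT(c.id) FROM authors p LEFT JOIN novels c ON c.author_id = p.id GROUP BY p.name

Result:
name    | COUNT(c.id)
--------+------------
Atwood  | 0          
Austen  | 3          
Borges  | 2          
Le Guin | 2          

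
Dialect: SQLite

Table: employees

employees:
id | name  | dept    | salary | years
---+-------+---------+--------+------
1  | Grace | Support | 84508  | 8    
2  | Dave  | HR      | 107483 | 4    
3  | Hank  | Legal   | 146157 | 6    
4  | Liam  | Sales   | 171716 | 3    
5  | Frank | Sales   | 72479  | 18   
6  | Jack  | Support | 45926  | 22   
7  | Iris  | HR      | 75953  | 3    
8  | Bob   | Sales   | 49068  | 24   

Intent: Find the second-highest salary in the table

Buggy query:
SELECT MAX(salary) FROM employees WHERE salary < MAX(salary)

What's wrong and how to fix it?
Bug: MAX(salary) on the right of the comparison is an aggregate-in-WHERE error

Fix: Compute the overall MAX in a subquery, then take MAX of rows below it

Corrected query:
SELECT MAX(salary) FROM employees WHERE salary < (SELECT MAX(salary) FROM employees)

Result:
MAX(salary)
-----------
146157     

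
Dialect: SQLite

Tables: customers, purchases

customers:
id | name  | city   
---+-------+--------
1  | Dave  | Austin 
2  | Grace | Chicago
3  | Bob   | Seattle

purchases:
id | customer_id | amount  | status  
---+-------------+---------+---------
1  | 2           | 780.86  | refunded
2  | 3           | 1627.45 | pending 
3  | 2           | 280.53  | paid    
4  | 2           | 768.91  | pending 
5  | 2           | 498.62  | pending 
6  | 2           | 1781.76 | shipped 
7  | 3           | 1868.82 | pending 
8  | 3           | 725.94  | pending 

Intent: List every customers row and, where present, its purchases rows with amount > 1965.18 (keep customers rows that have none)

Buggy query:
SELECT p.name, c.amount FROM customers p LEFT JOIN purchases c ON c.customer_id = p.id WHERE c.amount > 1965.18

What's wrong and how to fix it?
Bug: Filtering c.amount in WHERE discards the NULL rows produced by LEFT JOIN, turning it into an inner join

Fix: Move the right-table condition into the ON clause so unmatched parents are kept

Corrected query:
SELECT p.name, c.amount FROM customers p LEFT JOIN purchases c ON c.customer_id = p.id AND c.amount > 1965.18

Result:
name  | amount
------+-------
Dave  | NULL  
Grace | NULL  
Bob   | NULL  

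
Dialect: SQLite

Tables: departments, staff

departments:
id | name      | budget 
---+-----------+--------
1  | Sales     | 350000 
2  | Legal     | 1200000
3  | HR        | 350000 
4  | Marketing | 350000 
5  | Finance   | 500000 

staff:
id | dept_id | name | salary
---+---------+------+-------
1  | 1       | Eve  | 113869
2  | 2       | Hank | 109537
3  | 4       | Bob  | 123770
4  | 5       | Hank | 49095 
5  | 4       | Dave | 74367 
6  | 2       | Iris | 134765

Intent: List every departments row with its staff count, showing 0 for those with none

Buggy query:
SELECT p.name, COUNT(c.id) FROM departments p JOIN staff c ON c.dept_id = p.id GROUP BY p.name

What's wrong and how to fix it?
Bug: INNER JOIN drops departments rows that have no matching staff rows

Fix: Use LEFT JOIN so parents without children still appear (COUNT(c.id) gives 0)

Corrected query:
SELECT p.name, COUNT(c.id) FROM departments p LEFT JOIN staff c ON c.dept_id = p.id GROUP BY p.name

Result:
name      | COUNT(c.id)
----------+------------
Finance   | 1          
HR        | 0          
Legal     | 2          
Marketing | 2          
Sales     | 1          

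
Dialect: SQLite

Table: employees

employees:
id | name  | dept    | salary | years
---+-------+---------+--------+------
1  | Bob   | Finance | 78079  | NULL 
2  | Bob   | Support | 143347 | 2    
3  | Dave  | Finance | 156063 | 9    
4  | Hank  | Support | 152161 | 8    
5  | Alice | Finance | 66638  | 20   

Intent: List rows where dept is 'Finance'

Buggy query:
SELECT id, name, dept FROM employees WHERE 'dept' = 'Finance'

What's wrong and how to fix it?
Bug: 'dept' in single quotes is a string literal, not the column; the comparison is literal-vs-literal and never true

Fix: Remove the quotes around the column name (or use double quotes for an identifier)

Corrected query:
SELECT id, name, dept FROM employees WHERE dept = 'Finance'

Result:
id | name  | dept   
---+-------+--------
1  | Bob   | Finance
3  | Dave  | Finance
5  | Alice | Finance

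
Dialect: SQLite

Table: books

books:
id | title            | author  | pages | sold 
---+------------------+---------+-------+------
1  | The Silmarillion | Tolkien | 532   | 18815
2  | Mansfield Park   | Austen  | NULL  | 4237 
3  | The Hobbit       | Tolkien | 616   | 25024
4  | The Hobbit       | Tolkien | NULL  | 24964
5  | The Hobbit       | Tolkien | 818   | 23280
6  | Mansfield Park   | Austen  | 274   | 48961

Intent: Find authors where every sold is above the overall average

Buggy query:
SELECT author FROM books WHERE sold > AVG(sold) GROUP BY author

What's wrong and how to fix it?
Bug: WHERE evaluates per row before aggregation, so AVG() is unavailable

Fix: Compute the overall average in a scalar subquery and compare each group's MIN against it in HAVING

Corrected query:
SELECT author FROM books GROUP BY author HAVING MIN(sold) > (SELECT AVG(sold) FROM books)

Result:
(no rows)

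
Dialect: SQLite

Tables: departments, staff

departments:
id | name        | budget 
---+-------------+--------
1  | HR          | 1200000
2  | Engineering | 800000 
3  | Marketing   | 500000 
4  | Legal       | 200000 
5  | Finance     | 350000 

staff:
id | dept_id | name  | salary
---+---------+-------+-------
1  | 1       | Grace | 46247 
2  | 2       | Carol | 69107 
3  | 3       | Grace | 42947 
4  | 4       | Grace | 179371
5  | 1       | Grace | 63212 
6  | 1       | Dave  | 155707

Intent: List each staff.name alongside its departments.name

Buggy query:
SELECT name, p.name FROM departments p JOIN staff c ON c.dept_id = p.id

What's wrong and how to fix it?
Bug: 'name' exists in both joined tables, so the database can't tell which one is meant

Fix: Prefix ambiguous columns with the table alias

Corrected query:
SELECT c.name, p.name FROM departments p JOIN staff c ON c.dept_id = p.id

Result:
name  | name       
------+------------
Grace | HR         
Carol | Engineering
Grace | Marketing  
Grace | Legal      
Grace | HR         
Dave  | HR         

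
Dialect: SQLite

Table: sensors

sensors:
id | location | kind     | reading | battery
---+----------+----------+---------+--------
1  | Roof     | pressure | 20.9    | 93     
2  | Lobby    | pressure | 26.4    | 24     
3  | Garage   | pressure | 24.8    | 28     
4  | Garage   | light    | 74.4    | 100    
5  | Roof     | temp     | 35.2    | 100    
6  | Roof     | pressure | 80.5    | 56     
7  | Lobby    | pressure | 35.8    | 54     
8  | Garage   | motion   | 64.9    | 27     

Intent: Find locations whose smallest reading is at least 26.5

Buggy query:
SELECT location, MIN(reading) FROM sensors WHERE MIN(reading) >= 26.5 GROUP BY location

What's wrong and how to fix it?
Bug: MIN() in WHERE is a misuse of aggregate

Fix: Use HAVING for the per-group MIN condition

Corrected query:
SELECT location, MIN(reading) FROM sensors GROUP BY location HAVING MIN(reading) >= 26.5

Result:
(no rows)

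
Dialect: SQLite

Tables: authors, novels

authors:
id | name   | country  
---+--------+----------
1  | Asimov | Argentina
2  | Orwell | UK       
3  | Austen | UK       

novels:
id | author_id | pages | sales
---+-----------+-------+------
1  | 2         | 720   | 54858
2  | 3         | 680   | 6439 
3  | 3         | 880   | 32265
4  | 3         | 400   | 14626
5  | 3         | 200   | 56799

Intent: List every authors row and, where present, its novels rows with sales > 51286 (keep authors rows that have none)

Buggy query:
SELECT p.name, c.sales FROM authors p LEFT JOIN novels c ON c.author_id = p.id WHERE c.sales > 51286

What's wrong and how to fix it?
Bug: Filtering c.sales in WHERE discards the NULL rows produced by LEFT JOIN, turning it into an inner join

Fix: Put 'c.sales > 51286' in the JOIN's ON clause instead of WHERE

Corrected query:
SELECT p.name, c.sales FROM authors p LEFT JOIN novels c ON c.author_id = p.id AND c.sales > 51286

Result:
name   | sales
-------+------
Asimov | NULL 
Orwell | 54858
Austen | 56799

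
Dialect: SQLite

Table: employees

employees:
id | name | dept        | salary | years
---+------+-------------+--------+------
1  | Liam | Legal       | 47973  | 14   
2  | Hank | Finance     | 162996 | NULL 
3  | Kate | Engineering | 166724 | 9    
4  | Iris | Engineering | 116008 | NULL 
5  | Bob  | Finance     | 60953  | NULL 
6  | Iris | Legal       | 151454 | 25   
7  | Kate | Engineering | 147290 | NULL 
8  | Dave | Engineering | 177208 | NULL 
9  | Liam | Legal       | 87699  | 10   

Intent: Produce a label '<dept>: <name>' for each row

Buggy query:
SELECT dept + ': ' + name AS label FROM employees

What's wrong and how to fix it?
Bug: '+' is numeric addition; on text columns SQLite converts them to 0 instead of concatenating

Fix: Replace + with || to concatenate text

Corrected query:
SELECT dept || ': ' || name AS label FROM employees

Result:
label            
-----------------
Legal: Liam      
Finance: Hank    
Engineering: Kate
Engineering: Iris
Finance: Bob     
Legal: Iris      
Engineering: Kate
Engineering: Dave
Legal: Liam      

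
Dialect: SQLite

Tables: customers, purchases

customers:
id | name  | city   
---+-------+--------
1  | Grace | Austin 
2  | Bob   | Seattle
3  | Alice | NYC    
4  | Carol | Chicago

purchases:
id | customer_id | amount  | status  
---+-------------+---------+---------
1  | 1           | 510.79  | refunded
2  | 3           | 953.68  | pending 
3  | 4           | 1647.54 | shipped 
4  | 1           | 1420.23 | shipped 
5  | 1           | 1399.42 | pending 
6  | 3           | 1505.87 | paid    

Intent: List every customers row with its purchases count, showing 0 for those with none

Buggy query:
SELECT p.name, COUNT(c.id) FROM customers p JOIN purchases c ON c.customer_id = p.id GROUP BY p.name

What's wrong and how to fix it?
Bug: INNER JOIN drops customers rows that have no matching purchases rows

Fix: Switch to LEFT JOIN to retain unmatched parent rows

Corrected query:
SELECT p.name, COUNT(c.id) FROM customers p LEFT JOIN purchases c ON c.customer_id = p.id GROUP BY p.name

Result:
name  | COUNT(c.id)
------+------------
Alice | 2          
Bob   | 0          
Carol | 1          
Grace | 3          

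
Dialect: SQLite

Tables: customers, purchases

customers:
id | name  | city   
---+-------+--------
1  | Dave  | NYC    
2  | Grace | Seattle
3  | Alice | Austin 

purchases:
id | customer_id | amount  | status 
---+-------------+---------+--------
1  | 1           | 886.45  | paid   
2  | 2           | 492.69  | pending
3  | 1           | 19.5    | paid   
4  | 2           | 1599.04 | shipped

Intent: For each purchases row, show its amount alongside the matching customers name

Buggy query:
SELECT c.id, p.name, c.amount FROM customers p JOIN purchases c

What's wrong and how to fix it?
Bug: Missing join condition: each purchases row is matched to all customers rows instead of just its own

Fix: Specify the join condition linking the foreign key to the parent id

Corrected query:
SELECT c.id, p.name, c.amount FROM customers p JOIN purchases c ON c.customer_id = p.id

Result:
id | name  | amount 
---+-------+--------
1  | Dave  | 886.45 
2  | Grace | 492.69 
3  | Dave  | 19.5   
4  | Grace | 1599.04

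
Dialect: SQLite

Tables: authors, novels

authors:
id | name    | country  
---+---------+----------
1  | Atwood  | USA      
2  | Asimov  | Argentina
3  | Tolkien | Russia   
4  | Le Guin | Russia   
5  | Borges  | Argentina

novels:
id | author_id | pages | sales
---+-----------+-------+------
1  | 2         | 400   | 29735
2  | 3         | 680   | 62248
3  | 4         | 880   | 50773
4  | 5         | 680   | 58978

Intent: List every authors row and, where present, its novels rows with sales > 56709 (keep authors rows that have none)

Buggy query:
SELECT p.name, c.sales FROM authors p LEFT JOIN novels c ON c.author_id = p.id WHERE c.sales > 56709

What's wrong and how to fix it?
Bug: A WHERE condition on the right-hand table after LEFT JOIN drops unmatched parents

Fix: Put 'c.sales > 56709' in the JOIN's ON clause instead of WHERE

Corrected query:
SELECT p.name, c.sales FROM authors p LEFT JOIN novels c ON c.author_id = p.id AND c.sales > 56709

Result:
name    | sales
--------+------
Atwood  | NULL 
Asimov  | NULL 
Tolkien | 62248
Le Guin | NULL 
Borges  | 58978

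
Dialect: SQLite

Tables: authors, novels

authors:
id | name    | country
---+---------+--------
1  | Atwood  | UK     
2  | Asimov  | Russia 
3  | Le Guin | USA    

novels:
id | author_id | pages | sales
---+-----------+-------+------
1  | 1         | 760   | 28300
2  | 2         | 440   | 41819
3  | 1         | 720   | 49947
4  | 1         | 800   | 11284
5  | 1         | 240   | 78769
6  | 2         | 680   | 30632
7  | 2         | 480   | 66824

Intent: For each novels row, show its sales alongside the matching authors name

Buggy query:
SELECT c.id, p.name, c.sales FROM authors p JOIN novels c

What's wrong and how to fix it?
Bug: JOIN with no ON clause produces a cartesian product; every novels row pairs with every authors row

Fix: Specify the join condition linking the foreign key to the parent id

Corrected query:
SELECT c.id, p.name, c.sales FROM authors p JOIN novels c ON c.author_id = p.id

Result:
id | name   | sales
---+--------+------
1  | Atwood | 28300
2  | Asimov | 41819
3  | Atwood | 49947
4  | Atwood | 11284
5  | Atwood | 78769
6  | Asimov | 30632
7  | Asimov | 66824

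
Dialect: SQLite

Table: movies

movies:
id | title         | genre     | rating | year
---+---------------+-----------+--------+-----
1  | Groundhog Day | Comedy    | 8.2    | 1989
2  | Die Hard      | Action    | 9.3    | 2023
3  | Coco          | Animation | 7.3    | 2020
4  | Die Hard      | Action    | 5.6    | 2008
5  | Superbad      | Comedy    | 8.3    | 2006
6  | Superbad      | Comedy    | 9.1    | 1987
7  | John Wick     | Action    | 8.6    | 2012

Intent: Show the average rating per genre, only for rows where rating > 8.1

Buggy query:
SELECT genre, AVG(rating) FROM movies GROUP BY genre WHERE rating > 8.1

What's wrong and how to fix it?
Bug: WHERE cannot follow GROUP BY

Fix: Place WHERE between FROM and GROUP BY

Corrected query:
SELECT genre, AVG(rating) FROM movies WHERE rating > 8.1 GROUP BY genre

Result:
genre  | AVG(rating)
-------+------------
Action | 8.95       
Comedy | 8.533333   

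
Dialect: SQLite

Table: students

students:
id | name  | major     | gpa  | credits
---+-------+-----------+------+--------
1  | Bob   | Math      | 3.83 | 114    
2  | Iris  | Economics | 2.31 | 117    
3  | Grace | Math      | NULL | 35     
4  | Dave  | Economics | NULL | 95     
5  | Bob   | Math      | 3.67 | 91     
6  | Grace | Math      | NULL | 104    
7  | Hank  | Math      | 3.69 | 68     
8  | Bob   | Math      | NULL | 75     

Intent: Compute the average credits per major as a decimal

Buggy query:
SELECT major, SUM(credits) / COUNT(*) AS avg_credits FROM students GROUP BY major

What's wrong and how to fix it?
Bug: Both operands are integers, so '/' performs integer division and truncates

Fix: Cast one side to REAL so the division keeps the fractional part

Corrected query:
SELECT major, SUM(credits) * 1.0 / COUNT(*) AS avg_credits FROM students GROUP BY major

Result:
major     | avg_credits
----------+------------
Economics | 106        
Math      | 81.166667  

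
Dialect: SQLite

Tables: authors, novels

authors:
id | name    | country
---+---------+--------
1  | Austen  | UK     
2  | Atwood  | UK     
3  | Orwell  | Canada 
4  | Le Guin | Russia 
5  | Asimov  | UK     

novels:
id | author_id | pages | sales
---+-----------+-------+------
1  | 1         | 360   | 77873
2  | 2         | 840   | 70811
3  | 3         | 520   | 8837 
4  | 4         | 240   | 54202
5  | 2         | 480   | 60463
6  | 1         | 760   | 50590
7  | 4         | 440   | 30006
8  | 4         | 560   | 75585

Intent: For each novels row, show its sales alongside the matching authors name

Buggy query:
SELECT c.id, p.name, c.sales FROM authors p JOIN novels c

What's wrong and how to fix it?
Bug: Missing join condition: each novels row is matched to all authors rows instead of just its own

Fix: Specify the join condition linking the foreign key to the parent id

Corrected query:
SELECT c.id, p.name, c.sales FROM authors p JOIN novels c ON c.author_id = p.id

Result:
id | name    | sales
---+---------+------
1  | Austen  | 77873
2  | Atwood  | 70811
3  | Orwell  | 8837 
4  | Le Guin | 54202
5  | Atwood  | 60463
6  | Austen  | 50590
7  | Le Guin | 30006
8  | Le Guin | 75585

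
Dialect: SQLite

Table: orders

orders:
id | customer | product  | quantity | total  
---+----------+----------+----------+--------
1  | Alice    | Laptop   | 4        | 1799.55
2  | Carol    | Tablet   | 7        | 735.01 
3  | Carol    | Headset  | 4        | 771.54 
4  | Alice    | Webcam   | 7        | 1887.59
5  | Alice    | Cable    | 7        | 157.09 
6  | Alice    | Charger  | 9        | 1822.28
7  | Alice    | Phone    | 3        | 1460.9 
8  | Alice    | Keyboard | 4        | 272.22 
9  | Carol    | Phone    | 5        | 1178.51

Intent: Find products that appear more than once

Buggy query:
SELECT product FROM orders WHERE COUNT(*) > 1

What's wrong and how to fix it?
Bug: WHERE can't reference COUNT(*); aggregates are computed after WHERE

Fix: GROUP BY product, then filter groups with HAVING COUNT(*) > 1

Corrected query:
SELECT product FROM orders GROUP BY product HAVING COUNT(*) > 1

Result:
product
-------
Phone  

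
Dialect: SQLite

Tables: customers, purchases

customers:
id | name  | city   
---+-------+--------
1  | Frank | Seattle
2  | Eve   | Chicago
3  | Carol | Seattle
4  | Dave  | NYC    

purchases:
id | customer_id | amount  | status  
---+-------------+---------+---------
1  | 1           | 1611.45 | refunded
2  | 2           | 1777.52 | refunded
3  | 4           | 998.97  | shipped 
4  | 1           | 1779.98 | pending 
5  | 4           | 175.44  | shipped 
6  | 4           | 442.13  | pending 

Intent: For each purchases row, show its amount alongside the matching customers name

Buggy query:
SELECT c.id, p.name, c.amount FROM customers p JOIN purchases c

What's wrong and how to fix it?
Bug: Missing join condition: each purchases row is matched to all customers rows instead of just its own

Fix: Add ON c.customer_id = p.id to the JOIN

Corrected query:
SELECT c.id, p.name, c.amount FROM customers p JOIN purchases c ON c.customer_id = p.id

Result:
id | name  | amount 
---+-------+--------
1  | Frank | 1611.45
2  | Eve   | 1777.52
3  | Dave  | 998.97 
4  | Frank | 1779.98
5  | Dave  | 175.44 
6  | Dave  | 442.13 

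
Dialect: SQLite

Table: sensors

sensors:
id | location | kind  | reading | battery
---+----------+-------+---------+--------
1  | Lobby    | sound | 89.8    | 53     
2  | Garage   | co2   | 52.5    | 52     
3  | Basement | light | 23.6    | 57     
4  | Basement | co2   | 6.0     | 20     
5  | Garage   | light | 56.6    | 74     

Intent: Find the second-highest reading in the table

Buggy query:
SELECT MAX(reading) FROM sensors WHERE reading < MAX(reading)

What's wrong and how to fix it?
Bug: MAX(reading) on the right of the comparison is an aggregate-in-WHERE error

Fix: Compute the overall MAX in a subquery, then take MAX of rows below it

Corrected query:
SELECT MAX(reading) FROM sensors WHERE reading < (SELECT MAX(reading) FROM sensors)

Result:
MAX(reading)
------------
56.6        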